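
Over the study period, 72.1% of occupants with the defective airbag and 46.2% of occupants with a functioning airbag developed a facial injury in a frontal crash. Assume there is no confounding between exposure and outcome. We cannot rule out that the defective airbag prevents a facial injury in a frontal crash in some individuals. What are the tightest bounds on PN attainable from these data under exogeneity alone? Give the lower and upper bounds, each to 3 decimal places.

p₁ = 0.721, p₀ = 0.462.
Under exogeneity alone the bounds on PN are max{0,(p₁−p₀)/p₁} ≤ PN ≤ min{1,(1−p₀)/p₁}.
  lower = (p₁ − p₀)/p₁ = 0.259 / 0.721 ≈ 0.3592
  upper = min{1, (1 − p₀)/p₁} = 0.538 / 0.721 ≈ 0.7462

0.359 ≤ PN ≤ 0.746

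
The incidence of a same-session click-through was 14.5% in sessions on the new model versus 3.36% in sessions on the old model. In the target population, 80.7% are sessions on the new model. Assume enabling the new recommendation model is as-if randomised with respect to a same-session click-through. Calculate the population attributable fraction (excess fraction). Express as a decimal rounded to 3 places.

PAF ≈ 0.728

p₁ = 0.145, p₀ = 0.0336.
Overall risk P(Y=1) = π·p₁ + (1−π)·p₀ = 0.807×0.145 + 0.193×0.0336 = 0.1235.
Under exogeneity, PAF = [P(Y=1) − p₀] / P(Y=1).
PAF = (0.1235 − 0.0336) / 0.1235 ≈ 0.7279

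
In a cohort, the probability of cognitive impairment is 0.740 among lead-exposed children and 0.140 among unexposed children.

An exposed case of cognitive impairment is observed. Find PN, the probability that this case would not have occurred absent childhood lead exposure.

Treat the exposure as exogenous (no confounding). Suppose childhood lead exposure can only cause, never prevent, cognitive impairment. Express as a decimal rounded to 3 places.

PN ≈ 0.811

Let p₁ = 0.74, p₀ = 0.14.
Under exogeneity and monotonicity, PN = (p₁ − p₀) / p₁.
PN = (0.74 − 0.14) / 0.74 = 0.6 / 0.74 ≈ 0.8108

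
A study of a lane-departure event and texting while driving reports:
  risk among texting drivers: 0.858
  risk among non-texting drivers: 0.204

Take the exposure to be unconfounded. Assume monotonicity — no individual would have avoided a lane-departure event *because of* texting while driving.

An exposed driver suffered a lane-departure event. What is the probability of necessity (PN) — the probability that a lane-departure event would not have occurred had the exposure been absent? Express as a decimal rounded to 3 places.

PN ≈ 0.762

Let p₁ = 0.858, p₀ = 0.204.
Under exogeneity and monotonicity, PN = (p₁ − p₀) / p₁.
PN = (0.858 − 0.204) / 0.858 = 0.654 / 0.858 ≈ 0.7622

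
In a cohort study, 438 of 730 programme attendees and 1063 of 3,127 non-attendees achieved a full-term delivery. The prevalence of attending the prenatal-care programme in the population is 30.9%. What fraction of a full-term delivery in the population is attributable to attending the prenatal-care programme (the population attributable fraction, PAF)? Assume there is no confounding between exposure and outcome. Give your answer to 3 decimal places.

p₁ = P(outcome | exposed) = 438/730 = 0.6
p₀ = P(outcome | unexposed) = 1063/3127 = 0.33994
Overall risk P(Y=1) = π·p₁ + (1−π)·p₀ = 0.309×0.6 + 0.691×0.33994 = 0.4203.
Under exogeneity, PAF = [P(Y=1) − p₀] / P(Y=1).
PAF = (0.4203 − 0.33994) / 0.4203 ≈ 0.1912

PAF ≈ 0.191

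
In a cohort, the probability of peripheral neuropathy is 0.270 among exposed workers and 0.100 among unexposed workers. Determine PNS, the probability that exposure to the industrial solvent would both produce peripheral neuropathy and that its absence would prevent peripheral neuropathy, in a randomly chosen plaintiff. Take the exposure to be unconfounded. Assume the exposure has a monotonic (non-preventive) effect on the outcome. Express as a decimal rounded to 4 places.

PNS ≈ 0.1700

Let p₁ = 0.27, p₀ = 0.1.
Under exogeneity and monotonicity, PNS = p₁ − p₀.
PNS = 0.27 − 0.1 = 0.17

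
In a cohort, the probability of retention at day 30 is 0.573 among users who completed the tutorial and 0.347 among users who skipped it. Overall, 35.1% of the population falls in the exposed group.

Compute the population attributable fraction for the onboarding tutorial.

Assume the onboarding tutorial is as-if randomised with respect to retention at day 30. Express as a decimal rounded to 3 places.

Let p₁ = 0.573, p₀ = 0.347.
Overall risk P(Y=1) = π·p₁ + (1−π)·p₀ = 0.351×0.573 + 0.649×0.347 = 0.42633.
Under exogeneity, PAF = [P(Y=1) − p₀] / P(Y=1).
PAF = (0.42633 − 0.347) / 0.42633 ≈ 0.1861

PAF ≈ 0.186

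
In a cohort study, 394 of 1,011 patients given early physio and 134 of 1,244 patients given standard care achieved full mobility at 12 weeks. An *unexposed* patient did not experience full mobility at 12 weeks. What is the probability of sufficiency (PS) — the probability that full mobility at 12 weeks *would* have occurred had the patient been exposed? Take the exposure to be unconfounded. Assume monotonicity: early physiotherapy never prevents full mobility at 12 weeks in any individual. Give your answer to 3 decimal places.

PS ≈ 0.316

p₁ = P(outcome | exposed) = 394/1011 = 0.38971
p₀ = P(outcome | unexposed) = 134/1244 = 0.10772
Under exogeneity and monotonicity, PS = (p₁ − p₀) / (1 − p₀).
PS = (0.38971 − 0.10772) / (1 − 0.10772) = 0.282 / 0.89228 ≈ 0.3160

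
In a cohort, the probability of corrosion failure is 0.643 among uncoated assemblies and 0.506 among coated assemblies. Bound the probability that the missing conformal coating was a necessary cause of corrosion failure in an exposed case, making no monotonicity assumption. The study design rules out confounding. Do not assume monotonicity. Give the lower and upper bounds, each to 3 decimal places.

0.213 ≤ PN ≤ 0.768

Let p₁ = 0.643, p₀ = 0.506.
Under exogeneity alone the bounds on PN are max{0,(p₁−p₀)/p₁} ≤ PN ≤ min{1,(1−p₀)/p₁}.
  lower = (p₁ − p₀)/p₁ = 0.137 / 0.643 ≈ 0.2131
  upper = min{1, (1 − p₀)/p₁} = 0.494 / 0.643 ≈ 0.7683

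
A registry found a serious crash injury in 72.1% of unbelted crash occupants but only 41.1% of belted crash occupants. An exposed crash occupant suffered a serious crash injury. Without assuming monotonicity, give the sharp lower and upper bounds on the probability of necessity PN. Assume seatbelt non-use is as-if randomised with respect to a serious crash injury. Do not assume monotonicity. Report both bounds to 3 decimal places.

0.430 ≤ PN ≤ 0.817

p₁ = 0.721, p₀ = 0.411.
Under exogeneity alone the bounds on PN are max{0,(p₁−p₀)/p₁} ≤ PN ≤ min{1,(1−p₀)/p₁}.
  lower = (p₁ − p₀)/p₁ = 0.31 / 0.721 ≈ 0.4300
  upper = min{1, (1 − p₀)/p₁} = 0.589 / 0.721 ≈ 0.8169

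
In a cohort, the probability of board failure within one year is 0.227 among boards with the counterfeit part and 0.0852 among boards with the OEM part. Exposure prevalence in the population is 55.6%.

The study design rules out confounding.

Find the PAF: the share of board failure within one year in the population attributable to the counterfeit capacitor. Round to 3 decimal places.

Let p₁ = 0.227, p₀ = 0.0852.
Overall risk P(Y=1) = π·p₁ + (1−π)·p₀ = 0.556×0.227 + 0.444×0.0852 = 0.16404.
Under exogeneity, PAF = [P(Y=1) − p₀] / P(Y=1).
PAF = (0.16404 − 0.0852) / 0.16404 ≈ 0.4806

PAF ≈ 0.481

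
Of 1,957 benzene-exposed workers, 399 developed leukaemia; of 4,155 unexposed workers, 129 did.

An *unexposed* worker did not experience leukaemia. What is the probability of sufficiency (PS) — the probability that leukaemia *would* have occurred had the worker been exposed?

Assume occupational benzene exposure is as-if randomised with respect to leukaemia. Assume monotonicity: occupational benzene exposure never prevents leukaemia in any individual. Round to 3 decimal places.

p₁ = P(outcome | exposed) = 399/1957 = 0.20388
p₀ = P(outcome | unexposed) = 129/4155 = 0.031047
Under exogeneity and monotonicity, PS = (p₁ − p₀) / (1 − p₀).
PS = (0.20388 − 0.031047) / (1 − 0.031047) = 0.17284 / 0.96895 ≈ 0.1784

PS ≈ 0.178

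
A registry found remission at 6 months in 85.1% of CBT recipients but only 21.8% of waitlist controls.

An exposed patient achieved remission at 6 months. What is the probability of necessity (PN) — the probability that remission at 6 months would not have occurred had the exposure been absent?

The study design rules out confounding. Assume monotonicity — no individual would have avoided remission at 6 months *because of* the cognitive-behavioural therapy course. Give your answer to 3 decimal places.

p₁ = 0.851, p₀ = 0.218.
Under exogeneity and monotonicity, PN = (p₁ − p₀) / p₁.
PN = (0.851 − 0.218) / 0.851 = 0.633 / 0.851 ≈ 0.7438

PN ≈ 0.744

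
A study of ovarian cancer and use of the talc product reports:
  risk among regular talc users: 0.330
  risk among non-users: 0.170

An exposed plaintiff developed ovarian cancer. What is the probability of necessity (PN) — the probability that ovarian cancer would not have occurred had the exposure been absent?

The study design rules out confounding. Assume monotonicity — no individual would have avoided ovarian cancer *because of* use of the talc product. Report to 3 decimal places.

Let p₁ = 0.33, p₀ = 0.17.
Under exogeneity and monotonicity, PN = (p₁ − p₀) / p₁.
PN = (0.33 − 0.17) / 0.33 = 0.16 / 0.33 ≈ 0.4848

PN ≈ 0.485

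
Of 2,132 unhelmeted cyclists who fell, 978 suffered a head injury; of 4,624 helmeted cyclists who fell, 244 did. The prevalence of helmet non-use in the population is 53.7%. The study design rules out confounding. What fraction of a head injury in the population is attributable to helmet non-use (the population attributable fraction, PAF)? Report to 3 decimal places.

p₁ = P(outcome | exposed) = 978/2132 = 0.45872
p₀ = P(outcome | unexposed) = 244/4624 = 0.052768
Overall risk P(Y=1) = π·p₁ + (1−π)·p₀ = 0.537×0.45872 + 0.463×0.052768 = 0.27077.
Under exogeneity, PAF = [P(Y=1) − p₀] / P(Y=1).
PAF = (0.27077 − 0.052768) / 0.27077 ≈ 0.8051

PAF ≈ 0.805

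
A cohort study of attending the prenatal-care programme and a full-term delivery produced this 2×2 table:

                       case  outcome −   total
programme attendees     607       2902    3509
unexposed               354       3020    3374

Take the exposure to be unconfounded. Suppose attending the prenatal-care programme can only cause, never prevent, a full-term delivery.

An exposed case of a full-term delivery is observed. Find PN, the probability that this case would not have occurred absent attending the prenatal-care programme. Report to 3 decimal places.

PN ≈ 0.393

p₁ = P(outcome | exposed) = 607/3509 = 0.17298
p₀ = P(outcome | unexposed) = 354/3374 = 0.10492
Under exogeneity and monotonicity, PN = (p₁ − p₀)/p₁.
PN = (0.17298 − 0.10492) / 0.17298 ≈ 0.3935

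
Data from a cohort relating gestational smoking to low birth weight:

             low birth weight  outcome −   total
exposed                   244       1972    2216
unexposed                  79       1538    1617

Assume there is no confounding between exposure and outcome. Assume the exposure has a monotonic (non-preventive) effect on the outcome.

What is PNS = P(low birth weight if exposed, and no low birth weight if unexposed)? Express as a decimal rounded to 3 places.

PNS ≈ 0.061

p₁ = P(outcome | exposed) = 244/2216 = 0.11011
p₀ = P(outcome | unexposed) = 79/1617 = 0.048856
Under exogeneity and monotonicity, PNS = p₁ − p₀.
PNS = 0.11011 − 0.048856 = 0.061252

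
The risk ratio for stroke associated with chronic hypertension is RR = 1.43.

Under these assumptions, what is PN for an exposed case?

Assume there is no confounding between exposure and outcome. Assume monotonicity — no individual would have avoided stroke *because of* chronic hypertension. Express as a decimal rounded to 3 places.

PN ≈ 0.301

Under exogeneity and monotonicity, PN = (RR − 1) / RR = 1 − 1/RR.
PN = (1.43 − 1) / 1.43 = 0.43 / 1.43 ≈ 0.3007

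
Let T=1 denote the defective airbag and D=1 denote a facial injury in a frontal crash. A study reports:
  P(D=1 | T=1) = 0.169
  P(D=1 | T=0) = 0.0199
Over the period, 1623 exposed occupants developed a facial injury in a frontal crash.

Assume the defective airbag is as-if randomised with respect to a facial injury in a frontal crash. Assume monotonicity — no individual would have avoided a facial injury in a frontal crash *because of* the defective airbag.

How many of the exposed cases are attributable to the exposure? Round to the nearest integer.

about 1432 cases

Let p₁ = 0.169, p₀ = 0.0199.
PN = (p₁ − p₀)/p₁ = (0.169 − 0.0199) / 0.169 ≈ 0.88225.
Attributable cases ≈ PN × (exposed cases) = 0.88225 × 1623 ≈ 1431.89.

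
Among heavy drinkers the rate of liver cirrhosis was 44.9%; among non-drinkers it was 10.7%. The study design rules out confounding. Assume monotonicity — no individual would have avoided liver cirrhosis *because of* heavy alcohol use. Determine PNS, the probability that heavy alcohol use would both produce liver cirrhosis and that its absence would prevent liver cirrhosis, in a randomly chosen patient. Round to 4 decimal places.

PNS ≈ 0.3420

p₁ = 0.449, p₀ = 0.107.
Under exogeneity and monotonicity, PNS = p₁ − p₀.
PNS = 0.449 − 0.107 = 0.342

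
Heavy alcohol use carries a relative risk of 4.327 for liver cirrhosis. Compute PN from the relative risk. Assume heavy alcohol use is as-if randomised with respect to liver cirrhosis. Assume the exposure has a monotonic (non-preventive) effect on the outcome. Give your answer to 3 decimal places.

Under exogeneity and monotonicity, PN = (RR − 1) / RR = 1 − 1/RR.
PN = (4.327 − 1) / 4.327 = 3.327 / 4.327 ≈ 0.7689

PN ≈ 0.769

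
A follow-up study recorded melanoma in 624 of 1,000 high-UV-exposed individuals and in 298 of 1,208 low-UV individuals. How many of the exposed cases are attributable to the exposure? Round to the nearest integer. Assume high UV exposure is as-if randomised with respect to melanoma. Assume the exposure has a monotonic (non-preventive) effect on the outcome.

p₁ = P(outcome | exposed) = 624/1000 = 0.624
p₀ = P(outcome | unexposed) = 298/1208 = 0.24669
PN = (p₁ − p₀)/p₁ = (0.624 − 0.24669) / 0.624 ≈ 0.60467.
Attributable cases ≈ PN × (exposed cases) = 0.60467 × 624 ≈ 377.31.

about 377 cases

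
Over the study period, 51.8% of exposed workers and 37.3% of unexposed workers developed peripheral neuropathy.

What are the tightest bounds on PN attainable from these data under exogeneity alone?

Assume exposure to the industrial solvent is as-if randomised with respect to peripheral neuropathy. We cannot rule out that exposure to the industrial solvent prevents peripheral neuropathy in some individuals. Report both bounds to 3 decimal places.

0.280 ≤ PN ≤ 1.000

p₁ = 0.518, p₀ = 0.373.
Under exogeneity alone the bounds on PN are max{0,(p₁−p₀)/p₁} ≤ PN ≤ min{1,(1−p₀)/p₁}.
  lower = (p₁ − p₀)/p₁ = 0.145 / 0.518 ≈ 0.2799
  upper = min{1, (1 − p₀)/p₁} = 0.627 / 0.518 ≈ 1.2104 → capped at 1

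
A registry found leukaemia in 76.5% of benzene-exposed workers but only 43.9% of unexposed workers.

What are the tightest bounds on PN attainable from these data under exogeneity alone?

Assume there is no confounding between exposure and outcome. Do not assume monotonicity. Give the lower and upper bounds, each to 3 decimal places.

0.426 ≤ PN ≤ 0.733

p₁ = 0.765, p₀ = 0.439.
Under exogeneity alone the bounds on PN are max{0,(p₁−p₀)/p₁} ≤ PN ≤ min{1,(1−p₀)/p₁}.
  lower = (p₁ − p₀)/p₁ = 0.326 / 0.765 ≈ 0.4261
  upper = min{1, (1 − p₀)/p₁} = 0.561 / 0.765 ≈ 0.7333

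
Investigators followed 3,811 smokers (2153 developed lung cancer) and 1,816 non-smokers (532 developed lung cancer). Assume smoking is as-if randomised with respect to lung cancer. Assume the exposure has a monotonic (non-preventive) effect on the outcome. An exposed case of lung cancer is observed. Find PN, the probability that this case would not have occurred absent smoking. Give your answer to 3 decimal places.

p₁ = P(outcome | exposed) = 2153/3811 = 0.56494
p₀ = P(outcome | unexposed) = 532/1816 = 0.29295
Under exogeneity and monotonicity, PN = (p₁ − p₀) / p₁.
PN = (0.56494 − 0.29295) / 0.56494 = 0.27199 / 0.56494 ≈ 0.4814

PN ≈ 0.481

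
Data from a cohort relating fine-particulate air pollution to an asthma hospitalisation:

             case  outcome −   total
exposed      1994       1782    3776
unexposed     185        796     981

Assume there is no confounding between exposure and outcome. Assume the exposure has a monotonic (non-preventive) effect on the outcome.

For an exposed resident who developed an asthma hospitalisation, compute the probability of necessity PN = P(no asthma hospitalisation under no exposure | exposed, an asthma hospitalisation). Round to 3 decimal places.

p₁ = P(outcome | exposed) = 1994/3776 = 0.52807
p₀ = P(outcome | unexposed) = 185/981 = 0.18858
Under exogeneity and monotonicity, PN = (p₁ − p₀) / p₁.
PN = (0.52807 − 0.18858) / 0.52807 = 0.33949 / 0.52807 ≈ 0.6429

PN ≈ 0.643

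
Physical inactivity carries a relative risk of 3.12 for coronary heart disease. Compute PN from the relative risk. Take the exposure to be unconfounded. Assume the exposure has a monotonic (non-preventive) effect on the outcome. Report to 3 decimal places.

PN ≈ 0.679

Under exogeneity and monotonicity, PN = (RR − 1) / RR = 1 − 1/RR.
PN = (3.12 − 1) / 3.12 = 2.12 / 3.12 ≈ 0.6795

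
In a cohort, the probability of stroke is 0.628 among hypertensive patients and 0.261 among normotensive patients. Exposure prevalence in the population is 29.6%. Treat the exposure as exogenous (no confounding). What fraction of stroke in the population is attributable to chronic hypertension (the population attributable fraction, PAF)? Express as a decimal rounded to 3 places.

Let p₁ = 0.628, p₀ = 0.261.
Overall risk P(Y=1) = π·p₁ + (1−π)·p₀ = 0.296×0.628 + 0.704×0.261 = 0.36963.
Under exogeneity, PAF = [P(Y=1) − p₀] / P(Y=1).
PAF = (0.36963 − 0.261) / 0.36963 ≈ 0.2939

PAF ≈ 0.294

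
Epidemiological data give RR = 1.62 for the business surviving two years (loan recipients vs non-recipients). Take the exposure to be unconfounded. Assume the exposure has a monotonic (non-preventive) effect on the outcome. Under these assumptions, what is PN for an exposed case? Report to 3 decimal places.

PN ≈ 0.383

Under exogeneity and monotonicity, PN = (RR − 1) / RR = 1 − 1/RR.
PN = (1.62 − 1) / 1.62 = 0.62 / 1.62 ≈ 0.3827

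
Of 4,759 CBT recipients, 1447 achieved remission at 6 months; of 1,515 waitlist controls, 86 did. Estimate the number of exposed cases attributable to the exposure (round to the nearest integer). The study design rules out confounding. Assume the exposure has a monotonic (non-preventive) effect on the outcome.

p₁ = P(outcome | exposed) = 1447/4759 = 0.30406
p₀ = P(outcome | unexposed) = 86/1515 = 0.056766
PN = (p₁ − p₀)/p₁ = (0.30406 − 0.056766) / 0.30406 ≈ 0.81330.
Attributable cases ≈ PN × (exposed cases) = 0.81330 × 1447 ≈ 1176.85.

about 1177 cases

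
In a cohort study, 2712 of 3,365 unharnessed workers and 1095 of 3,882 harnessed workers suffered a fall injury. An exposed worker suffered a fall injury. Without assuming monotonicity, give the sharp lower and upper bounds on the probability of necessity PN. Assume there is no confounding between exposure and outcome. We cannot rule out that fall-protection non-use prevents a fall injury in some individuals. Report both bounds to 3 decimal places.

0.650 ≤ PN ≤ 0.891

p₁ = P(outcome | exposed) = 2712/3365 = 0.80594
p₀ = P(outcome | unexposed) = 1095/3882 = 0.28207
Under exogeneity alone the bounds on PN are max{0,(p₁−p₀)/p₁} ≤ PN ≤ min{1,(1−p₀)/p₁}.
  lower = (p₁ − p₀)/p₁ = 0.52387 / 0.80594 ≈ 0.6500
  upper = min{1, (1 − p₀)/p₁} = 0.71793 / 0.80594 ≈ 0.8908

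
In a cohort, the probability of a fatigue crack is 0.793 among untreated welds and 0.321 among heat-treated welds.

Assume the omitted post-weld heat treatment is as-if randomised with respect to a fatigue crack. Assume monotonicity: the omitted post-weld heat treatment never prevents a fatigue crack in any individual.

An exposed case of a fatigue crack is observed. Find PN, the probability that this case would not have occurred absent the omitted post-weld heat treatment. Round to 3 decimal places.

Let p₁ = 0.793, p₀ = 0.321.
Under exogeneity and monotonicity, PN = (p₁ − p₀) / p₁.
PN = (0.793 − 0.321) / 0.793 = 0.472 / 0.793 ≈ 0.5952

PN ≈ 0.595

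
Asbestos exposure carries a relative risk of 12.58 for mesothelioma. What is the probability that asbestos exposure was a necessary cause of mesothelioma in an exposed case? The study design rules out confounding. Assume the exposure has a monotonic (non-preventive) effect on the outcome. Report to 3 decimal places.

Under exogeneity and monotonicity, PN = (RR − 1) / RR = 1 − 1/RR.
PN = (12.58 − 1) / 12.58 = 11.58 / 12.58 ≈ 0.9205

PN ≈ 0.921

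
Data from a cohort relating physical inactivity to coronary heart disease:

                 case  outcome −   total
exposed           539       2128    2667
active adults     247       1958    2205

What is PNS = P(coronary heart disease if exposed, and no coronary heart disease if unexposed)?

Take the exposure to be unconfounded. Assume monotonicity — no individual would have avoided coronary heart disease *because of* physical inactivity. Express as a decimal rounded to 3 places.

PNS ≈ 0.090

p₁ = P(outcome | exposed) = 539/2667 = 0.2021
p₀ = P(outcome | unexposed) = 247/2205 = 0.11202
Under exogeneity and monotonicity, PNS = p₁ − p₀.
PNS = 0.2021 − 0.11202 = 0.090082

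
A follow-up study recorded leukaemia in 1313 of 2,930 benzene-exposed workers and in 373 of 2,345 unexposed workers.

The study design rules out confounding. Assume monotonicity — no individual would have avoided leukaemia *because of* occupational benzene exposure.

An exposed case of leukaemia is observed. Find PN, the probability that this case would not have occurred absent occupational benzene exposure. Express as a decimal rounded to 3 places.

PN ≈ 0.645

p₁ = P(outcome | exposed) = 1313/2930 = 0.44812
p₀ = P(outcome | unexposed) = 373/2345 = 0.15906
Under exogeneity and monotonicity, PN = (p₁ − p₀) / p₁.
PN = (0.44812 − 0.15906) / 0.44812 = 0.28906 / 0.44812 ≈ 0.6450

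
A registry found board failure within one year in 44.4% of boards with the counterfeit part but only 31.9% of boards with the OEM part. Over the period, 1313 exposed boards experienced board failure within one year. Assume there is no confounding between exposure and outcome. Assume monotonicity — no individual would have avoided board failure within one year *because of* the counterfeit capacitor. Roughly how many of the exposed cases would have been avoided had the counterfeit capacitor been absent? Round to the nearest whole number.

p₁ = 0.444, p₀ = 0.319.
PN = (p₁ − p₀)/p₁ = (0.444 − 0.319) / 0.444 ≈ 0.28153.
Attributable cases ≈ PN × (exposed cases) = 0.28153 × 1313 ≈ 369.65.

about 370 cases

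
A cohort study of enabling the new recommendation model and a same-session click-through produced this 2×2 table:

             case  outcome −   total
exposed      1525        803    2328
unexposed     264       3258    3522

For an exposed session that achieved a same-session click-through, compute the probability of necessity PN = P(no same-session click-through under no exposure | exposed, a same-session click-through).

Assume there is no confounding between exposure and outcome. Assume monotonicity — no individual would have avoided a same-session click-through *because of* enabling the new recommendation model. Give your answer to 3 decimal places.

PN ≈ 0.886

p₁ = P(outcome | exposed) = 1525/2328 = 0.65507
p₀ = P(outcome | unexposed) = 264/3522 = 0.074957
Under exogeneity and monotonicity, PN = (p₁ − p₀)/p₁.
PN = (0.65507 − 0.074957) / 0.65507 ≈ 0.8856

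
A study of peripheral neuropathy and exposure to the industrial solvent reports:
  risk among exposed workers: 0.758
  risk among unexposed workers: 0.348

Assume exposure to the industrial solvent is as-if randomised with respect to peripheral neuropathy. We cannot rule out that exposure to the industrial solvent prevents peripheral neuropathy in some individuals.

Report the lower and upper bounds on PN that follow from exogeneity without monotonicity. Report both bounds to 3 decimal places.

Let p₁ = 0.758, p₀ = 0.348.
Under exogeneity alone the bounds on PN are max{0,(p₁−p₀)/p₁} ≤ PN ≤ min{1,(1−p₀)/p₁}.
  lower = (p₁ − p₀)/p₁ = 0.41 / 0.758 ≈ 0.5409
  upper = min{1, (1 − p₀)/p₁} = 0.652 / 0.758 ≈ 0.8602

0.541 ≤ PN ≤ 0.860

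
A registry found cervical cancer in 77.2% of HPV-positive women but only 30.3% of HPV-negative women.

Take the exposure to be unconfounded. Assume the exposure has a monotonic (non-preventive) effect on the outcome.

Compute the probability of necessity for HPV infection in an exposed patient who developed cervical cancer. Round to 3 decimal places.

PN ≈ 0.608

p₁ = 0.772, p₀ = 0.303.
Under exogeneity and monotonicity, PN = (p₁ − p₀) / p₁.
PN = (0.772 − 0.303) / 0.772 = 0.469 / 0.772 ≈ 0.6075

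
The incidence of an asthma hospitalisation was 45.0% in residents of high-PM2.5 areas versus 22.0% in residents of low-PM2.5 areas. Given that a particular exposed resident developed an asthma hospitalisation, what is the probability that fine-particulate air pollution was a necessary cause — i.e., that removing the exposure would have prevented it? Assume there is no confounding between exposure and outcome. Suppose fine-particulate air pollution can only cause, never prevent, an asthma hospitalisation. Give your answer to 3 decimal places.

p₁ = 0.45, p₀ = 0.22.
Under exogeneity and monotonicity, PN = (p₁ − p₀) / p₁.
PN = (0.45 − 0.22) / 0.45 = 0.23 / 0.45 ≈ 0.5111

PN ≈ 0.511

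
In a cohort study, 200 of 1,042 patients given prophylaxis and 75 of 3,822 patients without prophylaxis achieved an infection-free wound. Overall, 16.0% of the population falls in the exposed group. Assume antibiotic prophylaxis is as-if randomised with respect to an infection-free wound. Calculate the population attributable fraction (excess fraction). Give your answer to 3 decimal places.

p₁ = P(outcome | exposed) = 200/1042 = 0.19194
p₀ = P(outcome | unexposed) = 75/3822 = 0.019623
Overall risk P(Y=1) = π·p₁ + (1−π)·p₀ = 0.16×0.19194 + 0.84×0.019623 = 0.047194.
Under exogeneity, PAF = [P(Y=1) − p₀] / P(Y=1).
PAF = (0.047194 − 0.019623) / 0.047194 ≈ 0.5842

PAF ≈ 0.584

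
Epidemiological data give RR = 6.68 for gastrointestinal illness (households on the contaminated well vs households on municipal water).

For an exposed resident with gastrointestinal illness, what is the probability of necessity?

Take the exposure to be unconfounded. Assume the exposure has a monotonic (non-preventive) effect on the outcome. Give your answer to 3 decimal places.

PN ≈ 0.850

Under exogeneity and monotonicity, PN = (RR − 1) / RR = 1 − 1/RR.
PN = (6.68 − 1) / 6.68 = 5.68 / 6.68 ≈ 0.8503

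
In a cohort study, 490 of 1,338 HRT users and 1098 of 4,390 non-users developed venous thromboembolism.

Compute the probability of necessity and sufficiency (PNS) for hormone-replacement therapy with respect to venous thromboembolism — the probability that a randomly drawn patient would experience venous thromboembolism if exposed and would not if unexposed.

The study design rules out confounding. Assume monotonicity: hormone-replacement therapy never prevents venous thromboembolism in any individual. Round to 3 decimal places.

PNS ≈ 0.116

p₁ = P(outcome | exposed) = 490/1338 = 0.36622
p₀ = P(outcome | unexposed) = 1098/4390 = 0.25011
Under exogeneity and monotonicity, PNS = p₁ − p₀.
PNS = 0.36622 − 0.25011 = 0.1161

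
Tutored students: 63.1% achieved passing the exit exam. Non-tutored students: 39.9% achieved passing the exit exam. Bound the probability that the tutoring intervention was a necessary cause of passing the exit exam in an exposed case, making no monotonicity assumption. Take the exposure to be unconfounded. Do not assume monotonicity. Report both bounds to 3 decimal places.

0.368 ≤ PN ≤ 0.952

p₁ = 0.631, p₀ = 0.399.
Under exogeneity alone the bounds on PN are max{0,(p₁−p₀)/p₁} ≤ PN ≤ min{1,(1−p₀)/p₁}.
  lower = (p₁ − p₀)/p₁ = 0.232 / 0.631 ≈ 0.3677
  upper = min{1, (1 − p₀)/p₁} = 0.601 / 0.631 ≈ 0.9525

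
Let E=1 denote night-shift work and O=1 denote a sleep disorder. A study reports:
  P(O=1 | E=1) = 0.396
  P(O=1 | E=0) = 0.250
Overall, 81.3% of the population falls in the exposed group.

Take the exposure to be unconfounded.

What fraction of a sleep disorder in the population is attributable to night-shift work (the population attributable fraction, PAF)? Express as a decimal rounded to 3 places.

Let p₁ = 0.396, p₀ = 0.25.
Overall risk P(Y=1) = π·p₁ + (1−π)·p₀ = 0.813×0.396 + 0.187×0.25 = 0.3687.
Under exogeneity, PAF = [P(Y=1) − p₀] / P(Y=1).
PAF = (0.3687 − 0.25) / 0.3687 ≈ 0.3219

PAF ≈ 0.322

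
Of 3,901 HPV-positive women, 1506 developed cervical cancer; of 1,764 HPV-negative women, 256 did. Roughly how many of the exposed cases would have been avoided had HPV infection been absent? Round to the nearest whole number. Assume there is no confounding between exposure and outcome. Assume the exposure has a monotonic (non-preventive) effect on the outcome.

about 940 cases

p₁ = P(outcome | exposed) = 1506/3901 = 0.38605
p₀ = P(outcome | unexposed) = 256/1764 = 0.14512
PN = (p₁ − p₀)/p₁ = (0.38605 − 0.14512) / 0.38605 ≈ 0.62408.
Attributable cases ≈ PN × (exposed cases) = 0.62408 × 1506 ≈ 939.87.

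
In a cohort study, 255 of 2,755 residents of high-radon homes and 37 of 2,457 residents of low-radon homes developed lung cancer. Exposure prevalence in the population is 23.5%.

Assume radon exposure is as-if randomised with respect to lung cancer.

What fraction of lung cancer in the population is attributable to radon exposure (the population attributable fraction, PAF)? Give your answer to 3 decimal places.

PAF ≈ 0.547

p₁ = P(outcome | exposed) = 255/2755 = 0.092559
p₀ = P(outcome | unexposed) = 37/2457 = 0.015059
Overall risk P(Y=1) = π·p₁ + (1−π)·p₀ = 0.235×0.092559 + 0.765×0.015059 = 0.033272.
Under exogeneity, PAF = [P(Y=1) − p₀] / P(Y=1).
PAF = (0.033272 − 0.015059) / 0.033272 ≈ 0.5474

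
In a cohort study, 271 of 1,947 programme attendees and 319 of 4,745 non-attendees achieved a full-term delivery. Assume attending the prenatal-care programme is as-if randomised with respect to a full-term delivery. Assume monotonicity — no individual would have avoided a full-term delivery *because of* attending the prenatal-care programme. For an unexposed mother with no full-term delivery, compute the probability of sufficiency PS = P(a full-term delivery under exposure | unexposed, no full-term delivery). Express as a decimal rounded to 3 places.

p₁ = P(outcome | exposed) = 271/1947 = 0.13919
p₀ = P(outcome | unexposed) = 319/4745 = 0.067229
Under exogeneity and monotonicity, PS = (p₁ − p₀) / (1 − p₀).
PS = (0.13919 − 0.067229) / (1 − 0.067229) = 0.07196 / 0.93277 ≈ 0.0771

PS ≈ 0.077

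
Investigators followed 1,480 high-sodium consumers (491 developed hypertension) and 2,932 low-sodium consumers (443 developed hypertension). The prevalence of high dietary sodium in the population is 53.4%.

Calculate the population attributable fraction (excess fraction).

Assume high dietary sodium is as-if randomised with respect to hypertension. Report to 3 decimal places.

PAF ≈ 0.390

p₁ = P(outcome | exposed) = 491/1480 = 0.33176
p₀ = P(outcome | unexposed) = 443/2932 = 0.15109
Overall risk P(Y=1) = π·p₁ + (1−π)·p₀ = 0.534×0.33176 + 0.466×0.15109 = 0.24757.
Under exogeneity, PAF = [P(Y=1) − p₀] / P(Y=1).
PAF = (0.24757 − 0.15109) / 0.24757 ≈ 0.3897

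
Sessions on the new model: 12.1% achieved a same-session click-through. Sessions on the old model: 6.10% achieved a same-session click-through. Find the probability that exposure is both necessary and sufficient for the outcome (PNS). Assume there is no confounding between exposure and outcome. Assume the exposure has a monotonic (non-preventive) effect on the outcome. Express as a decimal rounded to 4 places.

PNS ≈ 0.0600

p₁ = 0.121, p₀ = 0.061.
Under exogeneity and monotonicity, PNS = p₁ − p₀.
PNS = 0.121 − 0.061 = 0.06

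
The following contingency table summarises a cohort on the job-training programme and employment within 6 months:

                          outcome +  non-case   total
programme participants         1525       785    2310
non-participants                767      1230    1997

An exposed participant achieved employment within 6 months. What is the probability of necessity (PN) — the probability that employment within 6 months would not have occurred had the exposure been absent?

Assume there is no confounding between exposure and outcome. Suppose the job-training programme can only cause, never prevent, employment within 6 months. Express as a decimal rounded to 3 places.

PN ≈ 0.418

p₁ = P(outcome | exposed) = 1525/2310 = 0.66017
p₀ = P(outcome | unexposed) = 767/1997 = 0.38408
Under exogeneity and monotonicity, PN = (p₁ − p₀) / p₁.
PN = (0.66017 − 0.38408) / 0.66017 = 0.2761 / 0.66017 ≈ 0.4182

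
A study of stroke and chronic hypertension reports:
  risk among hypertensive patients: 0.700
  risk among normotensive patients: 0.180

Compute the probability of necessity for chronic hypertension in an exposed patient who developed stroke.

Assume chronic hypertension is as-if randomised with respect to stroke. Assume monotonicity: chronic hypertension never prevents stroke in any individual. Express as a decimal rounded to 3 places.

Let p₁ = 0.7, p₀ = 0.18.
Under exogeneity and monotonicity, PN = (p₁ − p₀) / p₁.
PN = (0.7 − 0.18) / 0.7 = 0.52 / 0.7 ≈ 0.7429

PN ≈ 0.743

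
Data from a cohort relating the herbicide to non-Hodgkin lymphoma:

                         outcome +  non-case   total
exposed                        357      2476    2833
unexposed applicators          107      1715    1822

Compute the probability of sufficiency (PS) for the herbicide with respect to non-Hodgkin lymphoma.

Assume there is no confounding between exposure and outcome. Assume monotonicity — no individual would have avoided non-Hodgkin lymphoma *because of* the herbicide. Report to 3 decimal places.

p₁ = P(outcome | exposed) = 357/2833 = 0.12601
p₀ = P(outcome | unexposed) = 107/1822 = 0.058727
Under exogeneity and monotonicity, PS = (p₁ − p₀) / (1 − p₀).
PS = (0.12601 − 0.058727) / (1 − 0.058727) = 0.067288 / 0.94127 ≈ 0.0715

PS ≈ 0.071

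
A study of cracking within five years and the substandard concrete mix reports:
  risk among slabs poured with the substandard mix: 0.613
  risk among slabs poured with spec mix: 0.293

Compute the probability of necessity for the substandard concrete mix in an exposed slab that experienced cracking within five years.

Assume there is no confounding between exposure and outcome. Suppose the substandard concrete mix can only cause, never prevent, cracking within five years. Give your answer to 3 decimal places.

PN ≈ 0.522

Let p₁ = 0.613, p₀ = 0.293.
Under exogeneity and monotonicity, PN = (p₁ − p₀) / p₁.
PN = (0.613 − 0.293) / 0.613 = 0.32 / 0.613 ≈ 0.5220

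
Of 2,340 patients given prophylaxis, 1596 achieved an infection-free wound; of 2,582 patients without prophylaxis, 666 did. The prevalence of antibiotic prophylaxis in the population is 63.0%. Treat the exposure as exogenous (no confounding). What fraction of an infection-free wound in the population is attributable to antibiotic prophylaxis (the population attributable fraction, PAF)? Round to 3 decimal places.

p₁ = P(outcome | exposed) = 1596/2340 = 0.68205
p₀ = P(outcome | unexposed) = 666/2582 = 0.25794
Overall risk P(Y=1) = π·p₁ + (1−π)·p₀ = 0.63×0.68205 + 0.37×0.25794 = 0.52513.
Under exogeneity, PAF = [P(Y=1) − p₀] / P(Y=1).
PAF = (0.52513 − 0.25794) / 0.52513 ≈ 0.5088

PAF ≈ 0.509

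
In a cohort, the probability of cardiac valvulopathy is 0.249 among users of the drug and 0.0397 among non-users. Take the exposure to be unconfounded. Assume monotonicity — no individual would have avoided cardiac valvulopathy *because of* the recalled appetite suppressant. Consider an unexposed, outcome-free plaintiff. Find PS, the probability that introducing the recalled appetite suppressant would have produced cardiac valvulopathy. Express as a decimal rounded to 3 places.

Let p₁ = 0.249, p₀ = 0.0397.
Under exogeneity and monotonicity, PS = (p₁ − p₀) / (1 − p₀).
PS = (0.249 − 0.0397) / (1 − 0.0397) = 0.2093 / 0.9603 ≈ 0.2180

PS ≈ 0.218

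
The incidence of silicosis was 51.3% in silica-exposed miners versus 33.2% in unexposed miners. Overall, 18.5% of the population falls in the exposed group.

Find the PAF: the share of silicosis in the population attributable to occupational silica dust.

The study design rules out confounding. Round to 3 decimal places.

PAF ≈ 0.092

p₁ = 0.513, p₀ = 0.332.
Overall risk P(Y=1) = π·p₁ + (1−π)·p₀ = 0.185×0.513 + 0.815×0.332 = 0.36549.
Under exogeneity, PAF = [P(Y=1) − p₀] / P(Y=1).
PAF = (0.36549 − 0.332) / 0.36549 ≈ 0.0916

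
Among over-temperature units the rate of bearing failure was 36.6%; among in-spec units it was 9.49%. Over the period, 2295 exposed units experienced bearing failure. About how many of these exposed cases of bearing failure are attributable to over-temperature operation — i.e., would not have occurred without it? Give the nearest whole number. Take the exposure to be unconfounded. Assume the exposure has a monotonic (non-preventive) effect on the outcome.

about 1700 cases

p₁ = 0.366, p₀ = 0.0949.
PN = (p₁ − p₀)/p₁ = (0.366 − 0.0949) / 0.366 ≈ 0.74071.
Attributable cases ≈ PN × (exposed cases) = 0.74071 × 2295 ≈ 1699.93.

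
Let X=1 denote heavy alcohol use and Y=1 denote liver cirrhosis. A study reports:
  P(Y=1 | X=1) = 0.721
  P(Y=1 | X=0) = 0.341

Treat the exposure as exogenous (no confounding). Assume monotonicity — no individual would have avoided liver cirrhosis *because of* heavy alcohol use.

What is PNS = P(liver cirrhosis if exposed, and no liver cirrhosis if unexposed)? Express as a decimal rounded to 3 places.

PNS ≈ 0.380

Let p₁ = 0.721, p₀ = 0.341.
Under exogeneity and monotonicity, PNS = p₁ − p₀.
PNS = 0.721 − 0.341 = 0.38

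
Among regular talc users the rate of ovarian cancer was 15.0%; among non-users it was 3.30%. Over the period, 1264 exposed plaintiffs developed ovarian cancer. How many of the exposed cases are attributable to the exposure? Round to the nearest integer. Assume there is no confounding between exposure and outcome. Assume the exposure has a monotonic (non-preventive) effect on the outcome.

p₁ = 0.15, p₀ = 0.033.
PN = (p₁ − p₀)/p₁ = (0.15 − 0.033) / 0.15 ≈ 0.78000.
Attributable cases ≈ PN × (exposed cases) = 0.78000 × 1264 ≈ 985.92.

about 986 cases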